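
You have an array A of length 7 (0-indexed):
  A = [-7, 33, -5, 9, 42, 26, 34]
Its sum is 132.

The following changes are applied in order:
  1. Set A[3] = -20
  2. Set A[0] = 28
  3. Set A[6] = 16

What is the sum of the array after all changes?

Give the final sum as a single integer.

Answer: 120

Derivation:
Initial sum: 132
Change 1: A[3] 9 -> -20, delta = -29, sum = 103
Change 2: A[0] -7 -> 28, delta = 35, sum = 138
Change 3: A[6] 34 -> 16, delta = -18, sum = 120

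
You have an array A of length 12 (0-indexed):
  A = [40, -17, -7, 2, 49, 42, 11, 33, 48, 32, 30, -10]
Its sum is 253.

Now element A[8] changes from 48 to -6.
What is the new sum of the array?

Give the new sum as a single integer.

Old value at index 8: 48
New value at index 8: -6
Delta = -6 - 48 = -54
New sum = old_sum + delta = 253 + (-54) = 199

Answer: 199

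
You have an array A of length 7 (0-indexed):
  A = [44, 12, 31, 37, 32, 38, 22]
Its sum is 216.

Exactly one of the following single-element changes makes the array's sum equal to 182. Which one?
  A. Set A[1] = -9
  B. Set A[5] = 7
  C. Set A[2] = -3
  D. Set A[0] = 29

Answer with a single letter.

Answer: C

Derivation:
Option A: A[1] 12->-9, delta=-21, new_sum=216+(-21)=195
Option B: A[5] 38->7, delta=-31, new_sum=216+(-31)=185
Option C: A[2] 31->-3, delta=-34, new_sum=216+(-34)=182 <-- matches target
Option D: A[0] 44->29, delta=-15, new_sum=216+(-15)=201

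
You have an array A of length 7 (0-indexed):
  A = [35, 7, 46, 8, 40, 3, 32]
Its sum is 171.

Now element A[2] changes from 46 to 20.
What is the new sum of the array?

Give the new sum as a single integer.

Answer: 145

Derivation:
Old value at index 2: 46
New value at index 2: 20
Delta = 20 - 46 = -26
New sum = old_sum + delta = 171 + (-26) = 145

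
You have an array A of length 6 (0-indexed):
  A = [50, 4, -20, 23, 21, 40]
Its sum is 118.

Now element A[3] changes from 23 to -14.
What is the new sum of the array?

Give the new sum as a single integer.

Answer: 81

Derivation:
Old value at index 3: 23
New value at index 3: -14
Delta = -14 - 23 = -37
New sum = old_sum + delta = 118 + (-37) = 81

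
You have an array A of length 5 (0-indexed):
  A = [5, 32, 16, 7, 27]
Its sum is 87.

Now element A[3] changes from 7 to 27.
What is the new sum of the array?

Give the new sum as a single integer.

Old value at index 3: 7
New value at index 3: 27
Delta = 27 - 7 = 20
New sum = old_sum + delta = 87 + (20) = 107

Answer: 107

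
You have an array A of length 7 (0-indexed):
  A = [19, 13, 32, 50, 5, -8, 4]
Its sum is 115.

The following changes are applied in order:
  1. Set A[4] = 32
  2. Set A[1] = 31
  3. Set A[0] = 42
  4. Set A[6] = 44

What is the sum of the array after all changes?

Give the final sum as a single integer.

Initial sum: 115
Change 1: A[4] 5 -> 32, delta = 27, sum = 142
Change 2: A[1] 13 -> 31, delta = 18, sum = 160
Change 3: A[0] 19 -> 42, delta = 23, sum = 183
Change 4: A[6] 4 -> 44, delta = 40, sum = 223

Answer: 223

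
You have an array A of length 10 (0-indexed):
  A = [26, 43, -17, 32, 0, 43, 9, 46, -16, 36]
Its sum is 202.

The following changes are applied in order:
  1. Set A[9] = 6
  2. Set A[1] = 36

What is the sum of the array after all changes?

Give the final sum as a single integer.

Answer: 165

Derivation:
Initial sum: 202
Change 1: A[9] 36 -> 6, delta = -30, sum = 172
Change 2: A[1] 43 -> 36, delta = -7, sum = 165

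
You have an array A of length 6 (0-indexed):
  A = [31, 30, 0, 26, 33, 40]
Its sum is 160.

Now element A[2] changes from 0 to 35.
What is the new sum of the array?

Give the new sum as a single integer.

Old value at index 2: 0
New value at index 2: 35
Delta = 35 - 0 = 35
New sum = old_sum + delta = 160 + (35) = 195

Answer: 195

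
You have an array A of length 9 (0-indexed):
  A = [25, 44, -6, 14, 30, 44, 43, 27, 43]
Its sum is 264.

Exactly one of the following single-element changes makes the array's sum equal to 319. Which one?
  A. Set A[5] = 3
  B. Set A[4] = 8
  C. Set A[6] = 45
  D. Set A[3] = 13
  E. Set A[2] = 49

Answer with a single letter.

Option A: A[5] 44->3, delta=-41, new_sum=264+(-41)=223
Option B: A[4] 30->8, delta=-22, new_sum=264+(-22)=242
Option C: A[6] 43->45, delta=2, new_sum=264+(2)=266
Option D: A[3] 14->13, delta=-1, new_sum=264+(-1)=263
Option E: A[2] -6->49, delta=55, new_sum=264+(55)=319 <-- matches target

Answer: E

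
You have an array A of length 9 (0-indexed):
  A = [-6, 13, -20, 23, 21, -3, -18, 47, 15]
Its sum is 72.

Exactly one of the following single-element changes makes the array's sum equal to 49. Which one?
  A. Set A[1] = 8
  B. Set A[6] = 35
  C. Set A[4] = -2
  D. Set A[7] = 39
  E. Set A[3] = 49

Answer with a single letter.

Answer: C

Derivation:
Option A: A[1] 13->8, delta=-5, new_sum=72+(-5)=67
Option B: A[6] -18->35, delta=53, new_sum=72+(53)=125
Option C: A[4] 21->-2, delta=-23, new_sum=72+(-23)=49 <-- matches target
Option D: A[7] 47->39, delta=-8, new_sum=72+(-8)=64
Option E: A[3] 23->49, delta=26, new_sum=72+(26)=98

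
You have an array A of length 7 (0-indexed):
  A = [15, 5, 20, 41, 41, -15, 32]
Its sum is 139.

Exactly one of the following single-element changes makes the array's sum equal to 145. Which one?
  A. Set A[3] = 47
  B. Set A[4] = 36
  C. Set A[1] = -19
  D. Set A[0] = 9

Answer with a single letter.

Answer: A

Derivation:
Option A: A[3] 41->47, delta=6, new_sum=139+(6)=145 <-- matches target
Option B: A[4] 41->36, delta=-5, new_sum=139+(-5)=134
Option C: A[1] 5->-19, delta=-24, new_sum=139+(-24)=115
Option D: A[0] 15->9, delta=-6, new_sum=139+(-6)=133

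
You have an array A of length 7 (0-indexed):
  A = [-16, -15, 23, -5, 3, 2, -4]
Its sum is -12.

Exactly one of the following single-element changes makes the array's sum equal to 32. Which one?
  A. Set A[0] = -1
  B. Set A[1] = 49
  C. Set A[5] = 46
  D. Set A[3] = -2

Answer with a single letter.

Option A: A[0] -16->-1, delta=15, new_sum=-12+(15)=3
Option B: A[1] -15->49, delta=64, new_sum=-12+(64)=52
Option C: A[5] 2->46, delta=44, new_sum=-12+(44)=32 <-- matches target
Option D: A[3] -5->-2, delta=3, new_sum=-12+(3)=-9

Answer: C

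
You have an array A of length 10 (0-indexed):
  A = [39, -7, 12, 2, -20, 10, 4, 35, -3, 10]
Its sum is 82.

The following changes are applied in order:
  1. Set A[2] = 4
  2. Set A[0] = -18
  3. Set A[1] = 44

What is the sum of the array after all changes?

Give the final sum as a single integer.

Answer: 68

Derivation:
Initial sum: 82
Change 1: A[2] 12 -> 4, delta = -8, sum = 74
Change 2: A[0] 39 -> -18, delta = -57, sum = 17
Change 3: A[1] -7 -> 44, delta = 51, sum = 68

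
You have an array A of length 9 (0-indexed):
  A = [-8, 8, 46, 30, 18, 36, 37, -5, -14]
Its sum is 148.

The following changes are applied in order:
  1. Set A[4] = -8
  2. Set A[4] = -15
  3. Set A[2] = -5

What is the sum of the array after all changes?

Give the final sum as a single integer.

Answer: 64

Derivation:
Initial sum: 148
Change 1: A[4] 18 -> -8, delta = -26, sum = 122
Change 2: A[4] -8 -> -15, delta = -7, sum = 115
Change 3: A[2] 46 -> -5, delta = -51, sum = 64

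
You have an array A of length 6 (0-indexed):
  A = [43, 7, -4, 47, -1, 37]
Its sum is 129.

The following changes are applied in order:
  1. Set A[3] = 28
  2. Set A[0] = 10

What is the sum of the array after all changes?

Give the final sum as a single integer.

Answer: 77

Derivation:
Initial sum: 129
Change 1: A[3] 47 -> 28, delta = -19, sum = 110
Change 2: A[0] 43 -> 10, delta = -33, sum = 77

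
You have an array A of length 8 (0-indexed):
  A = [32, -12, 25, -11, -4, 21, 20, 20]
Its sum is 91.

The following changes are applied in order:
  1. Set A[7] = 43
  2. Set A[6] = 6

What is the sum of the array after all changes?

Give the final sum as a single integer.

Answer: 100

Derivation:
Initial sum: 91
Change 1: A[7] 20 -> 43, delta = 23, sum = 114
Change 2: A[6] 20 -> 6, delta = -14, sum = 100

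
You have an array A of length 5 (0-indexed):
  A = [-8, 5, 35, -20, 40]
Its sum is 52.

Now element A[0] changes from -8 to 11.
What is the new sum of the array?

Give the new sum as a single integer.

Answer: 71

Derivation:
Old value at index 0: -8
New value at index 0: 11
Delta = 11 - -8 = 19
New sum = old_sum + delta = 52 + (19) = 71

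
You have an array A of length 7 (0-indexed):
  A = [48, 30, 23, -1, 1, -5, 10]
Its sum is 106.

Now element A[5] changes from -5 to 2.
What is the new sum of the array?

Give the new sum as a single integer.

Old value at index 5: -5
New value at index 5: 2
Delta = 2 - -5 = 7
New sum = old_sum + delta = 106 + (7) = 113

Answer: 113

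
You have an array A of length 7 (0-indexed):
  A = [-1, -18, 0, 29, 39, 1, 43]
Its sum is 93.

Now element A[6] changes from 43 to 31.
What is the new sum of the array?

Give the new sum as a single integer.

Old value at index 6: 43
New value at index 6: 31
Delta = 31 - 43 = -12
New sum = old_sum + delta = 93 + (-12) = 81

Answer: 81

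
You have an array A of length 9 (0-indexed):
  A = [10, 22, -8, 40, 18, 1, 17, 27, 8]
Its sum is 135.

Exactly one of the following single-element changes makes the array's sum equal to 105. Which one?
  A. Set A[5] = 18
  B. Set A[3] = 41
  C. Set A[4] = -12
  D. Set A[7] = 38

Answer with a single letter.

Option A: A[5] 1->18, delta=17, new_sum=135+(17)=152
Option B: A[3] 40->41, delta=1, new_sum=135+(1)=136
Option C: A[4] 18->-12, delta=-30, new_sum=135+(-30)=105 <-- matches target
Option D: A[7] 27->38, delta=11, new_sum=135+(11)=146

Answer: C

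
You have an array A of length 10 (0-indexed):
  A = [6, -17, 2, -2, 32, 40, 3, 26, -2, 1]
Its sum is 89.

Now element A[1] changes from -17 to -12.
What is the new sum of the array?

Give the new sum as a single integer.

Answer: 94

Derivation:
Old value at index 1: -17
New value at index 1: -12
Delta = -12 - -17 = 5
New sum = old_sum + delta = 89 + (5) = 94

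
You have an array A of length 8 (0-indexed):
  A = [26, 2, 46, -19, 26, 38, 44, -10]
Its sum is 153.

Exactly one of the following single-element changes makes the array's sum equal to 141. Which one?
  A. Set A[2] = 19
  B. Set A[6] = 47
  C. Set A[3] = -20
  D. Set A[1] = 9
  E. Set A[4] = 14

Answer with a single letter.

Option A: A[2] 46->19, delta=-27, new_sum=153+(-27)=126
Option B: A[6] 44->47, delta=3, new_sum=153+(3)=156
Option C: A[3] -19->-20, delta=-1, new_sum=153+(-1)=152
Option D: A[1] 2->9, delta=7, new_sum=153+(7)=160
Option E: A[4] 26->14, delta=-12, new_sum=153+(-12)=141 <-- matches target

Answer: E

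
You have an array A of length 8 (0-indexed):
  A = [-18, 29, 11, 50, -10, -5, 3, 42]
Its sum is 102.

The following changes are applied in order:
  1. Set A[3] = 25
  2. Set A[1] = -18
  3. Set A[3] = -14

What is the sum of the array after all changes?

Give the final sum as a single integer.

Answer: -9

Derivation:
Initial sum: 102
Change 1: A[3] 50 -> 25, delta = -25, sum = 77
Change 2: A[1] 29 -> -18, delta = -47, sum = 30
Change 3: A[3] 25 -> -14, delta = -39, sum = -9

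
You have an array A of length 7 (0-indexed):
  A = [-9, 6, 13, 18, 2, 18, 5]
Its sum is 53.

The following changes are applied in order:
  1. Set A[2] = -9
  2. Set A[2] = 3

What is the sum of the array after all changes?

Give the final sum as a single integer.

Answer: 43

Derivation:
Initial sum: 53
Change 1: A[2] 13 -> -9, delta = -22, sum = 31
Change 2: A[2] -9 -> 3, delta = 12, sum = 43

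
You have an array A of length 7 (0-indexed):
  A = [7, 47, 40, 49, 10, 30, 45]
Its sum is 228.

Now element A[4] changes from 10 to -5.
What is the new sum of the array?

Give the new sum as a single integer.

Answer: 213

Derivation:
Old value at index 4: 10
New value at index 4: -5
Delta = -5 - 10 = -15
New sum = old_sum + delta = 228 + (-15) = 213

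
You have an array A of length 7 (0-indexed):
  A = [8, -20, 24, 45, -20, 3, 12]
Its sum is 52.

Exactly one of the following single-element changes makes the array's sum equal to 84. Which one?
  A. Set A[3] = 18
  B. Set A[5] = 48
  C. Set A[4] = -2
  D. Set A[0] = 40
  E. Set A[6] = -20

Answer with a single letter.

Option A: A[3] 45->18, delta=-27, new_sum=52+(-27)=25
Option B: A[5] 3->48, delta=45, new_sum=52+(45)=97
Option C: A[4] -20->-2, delta=18, new_sum=52+(18)=70
Option D: A[0] 8->40, delta=32, new_sum=52+(32)=84 <-- matches target
Option E: A[6] 12->-20, delta=-32, new_sum=52+(-32)=20

Answer: D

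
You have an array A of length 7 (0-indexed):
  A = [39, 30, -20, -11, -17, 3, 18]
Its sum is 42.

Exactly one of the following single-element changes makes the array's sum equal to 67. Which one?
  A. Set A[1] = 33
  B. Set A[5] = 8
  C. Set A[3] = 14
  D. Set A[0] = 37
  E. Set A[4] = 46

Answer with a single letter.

Option A: A[1] 30->33, delta=3, new_sum=42+(3)=45
Option B: A[5] 3->8, delta=5, new_sum=42+(5)=47
Option C: A[3] -11->14, delta=25, new_sum=42+(25)=67 <-- matches target
Option D: A[0] 39->37, delta=-2, new_sum=42+(-2)=40
Option E: A[4] -17->46, delta=63, new_sum=42+(63)=105

Answer: C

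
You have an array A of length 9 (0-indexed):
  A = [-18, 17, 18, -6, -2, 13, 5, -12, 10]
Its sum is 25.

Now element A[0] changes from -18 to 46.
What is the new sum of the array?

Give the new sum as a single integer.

Old value at index 0: -18
New value at index 0: 46
Delta = 46 - -18 = 64
New sum = old_sum + delta = 25 + (64) = 89

Answer: 89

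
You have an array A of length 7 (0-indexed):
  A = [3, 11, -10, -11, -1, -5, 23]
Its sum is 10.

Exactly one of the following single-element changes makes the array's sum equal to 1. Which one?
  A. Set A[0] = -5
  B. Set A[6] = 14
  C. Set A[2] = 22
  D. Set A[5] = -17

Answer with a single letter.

Answer: B

Derivation:
Option A: A[0] 3->-5, delta=-8, new_sum=10+(-8)=2
Option B: A[6] 23->14, delta=-9, new_sum=10+(-9)=1 <-- matches target
Option C: A[2] -10->22, delta=32, new_sum=10+(32)=42
Option D: A[5] -5->-17, delta=-12, new_sum=10+(-12)=-2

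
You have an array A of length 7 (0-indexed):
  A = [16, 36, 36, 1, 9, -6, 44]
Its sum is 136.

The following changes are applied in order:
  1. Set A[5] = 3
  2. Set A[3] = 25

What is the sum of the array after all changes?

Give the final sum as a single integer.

Initial sum: 136
Change 1: A[5] -6 -> 3, delta = 9, sum = 145
Change 2: A[3] 1 -> 25, delta = 24, sum = 169

Answer: 169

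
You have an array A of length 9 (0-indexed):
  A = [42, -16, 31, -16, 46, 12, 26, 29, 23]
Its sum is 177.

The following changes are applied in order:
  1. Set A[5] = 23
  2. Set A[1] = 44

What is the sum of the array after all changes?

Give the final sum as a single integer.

Answer: 248

Derivation:
Initial sum: 177
Change 1: A[5] 12 -> 23, delta = 11, sum = 188
Change 2: A[1] -16 -> 44, delta = 60, sum = 248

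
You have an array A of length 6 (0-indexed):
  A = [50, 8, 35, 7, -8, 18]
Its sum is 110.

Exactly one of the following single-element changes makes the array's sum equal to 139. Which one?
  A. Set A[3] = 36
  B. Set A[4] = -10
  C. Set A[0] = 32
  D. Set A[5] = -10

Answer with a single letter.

Option A: A[3] 7->36, delta=29, new_sum=110+(29)=139 <-- matches target
Option B: A[4] -8->-10, delta=-2, new_sum=110+(-2)=108
Option C: A[0] 50->32, delta=-18, new_sum=110+(-18)=92
Option D: A[5] 18->-10, delta=-28, new_sum=110+(-28)=82

Answer: A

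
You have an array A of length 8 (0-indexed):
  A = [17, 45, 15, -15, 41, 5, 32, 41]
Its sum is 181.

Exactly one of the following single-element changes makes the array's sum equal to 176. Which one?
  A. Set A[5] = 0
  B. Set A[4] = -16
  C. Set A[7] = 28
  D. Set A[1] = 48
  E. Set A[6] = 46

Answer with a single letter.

Option A: A[5] 5->0, delta=-5, new_sum=181+(-5)=176 <-- matches target
Option B: A[4] 41->-16, delta=-57, new_sum=181+(-57)=124
Option C: A[7] 41->28, delta=-13, new_sum=181+(-13)=168
Option D: A[1] 45->48, delta=3, new_sum=181+(3)=184
Option E: A[6] 32->46, delta=14, new_sum=181+(14)=195

Answer: A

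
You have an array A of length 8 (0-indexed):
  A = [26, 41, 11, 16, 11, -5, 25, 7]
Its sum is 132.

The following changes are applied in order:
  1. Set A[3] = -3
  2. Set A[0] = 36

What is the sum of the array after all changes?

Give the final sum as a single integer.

Answer: 123

Derivation:
Initial sum: 132
Change 1: A[3] 16 -> -3, delta = -19, sum = 113
Change 2: A[0] 26 -> 36, delta = 10, sum = 123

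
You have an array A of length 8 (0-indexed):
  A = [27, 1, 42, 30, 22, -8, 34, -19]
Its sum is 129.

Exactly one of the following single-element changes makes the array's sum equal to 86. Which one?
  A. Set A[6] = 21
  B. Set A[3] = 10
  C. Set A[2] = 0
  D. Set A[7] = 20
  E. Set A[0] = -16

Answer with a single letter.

Answer: E

Derivation:
Option A: A[6] 34->21, delta=-13, new_sum=129+(-13)=116
Option B: A[3] 30->10, delta=-20, new_sum=129+(-20)=109
Option C: A[2] 42->0, delta=-42, new_sum=129+(-42)=87
Option D: A[7] -19->20, delta=39, new_sum=129+(39)=168
Option E: A[0] 27->-16, delta=-43, new_sum=129+(-43)=86 <-- matches target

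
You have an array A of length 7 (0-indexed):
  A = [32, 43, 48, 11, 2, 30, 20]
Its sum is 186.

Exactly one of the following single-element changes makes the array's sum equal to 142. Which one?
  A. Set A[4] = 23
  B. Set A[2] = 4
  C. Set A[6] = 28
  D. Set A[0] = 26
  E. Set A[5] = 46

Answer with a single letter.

Option A: A[4] 2->23, delta=21, new_sum=186+(21)=207
Option B: A[2] 48->4, delta=-44, new_sum=186+(-44)=142 <-- matches target
Option C: A[6] 20->28, delta=8, new_sum=186+(8)=194
Option D: A[0] 32->26, delta=-6, new_sum=186+(-6)=180
Option E: A[5] 30->46, delta=16, new_sum=186+(16)=202

Answer: B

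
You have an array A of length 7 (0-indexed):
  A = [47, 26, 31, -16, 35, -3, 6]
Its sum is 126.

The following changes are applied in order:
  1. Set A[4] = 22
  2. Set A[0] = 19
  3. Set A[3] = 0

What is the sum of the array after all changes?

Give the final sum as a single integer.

Initial sum: 126
Change 1: A[4] 35 -> 22, delta = -13, sum = 113
Change 2: A[0] 47 -> 19, delta = -28, sum = 85
Change 3: A[3] -16 -> 0, delta = 16, sum = 101

Answer: 101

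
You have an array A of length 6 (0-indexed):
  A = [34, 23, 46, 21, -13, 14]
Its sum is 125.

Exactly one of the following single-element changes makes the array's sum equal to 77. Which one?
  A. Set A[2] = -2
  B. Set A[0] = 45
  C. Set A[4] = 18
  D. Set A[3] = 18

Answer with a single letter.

Answer: A

Derivation:
Option A: A[2] 46->-2, delta=-48, new_sum=125+(-48)=77 <-- matches target
Option B: A[0] 34->45, delta=11, new_sum=125+(11)=136
Option C: A[4] -13->18, delta=31, new_sum=125+(31)=156
Option D: A[3] 21->18, delta=-3, new_sum=125+(-3)=122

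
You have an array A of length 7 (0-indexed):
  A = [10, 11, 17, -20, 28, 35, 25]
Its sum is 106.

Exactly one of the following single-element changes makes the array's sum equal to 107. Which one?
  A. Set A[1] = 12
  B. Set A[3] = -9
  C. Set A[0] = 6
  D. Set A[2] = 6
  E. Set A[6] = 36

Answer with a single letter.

Answer: A

Derivation:
Option A: A[1] 11->12, delta=1, new_sum=106+(1)=107 <-- matches target
Option B: A[3] -20->-9, delta=11, new_sum=106+(11)=117
Option C: A[0] 10->6, delta=-4, new_sum=106+(-4)=102
Option D: A[2] 17->6, delta=-11, new_sum=106+(-11)=95
Option E: A[6] 25->36, delta=11, new_sum=106+(11)=117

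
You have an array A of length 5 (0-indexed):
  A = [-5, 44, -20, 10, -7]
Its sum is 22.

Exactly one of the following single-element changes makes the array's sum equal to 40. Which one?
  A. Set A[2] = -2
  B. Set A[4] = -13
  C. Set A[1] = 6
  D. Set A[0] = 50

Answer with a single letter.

Option A: A[2] -20->-2, delta=18, new_sum=22+(18)=40 <-- matches target
Option B: A[4] -7->-13, delta=-6, new_sum=22+(-6)=16
Option C: A[1] 44->6, delta=-38, new_sum=22+(-38)=-16
Option D: A[0] -5->50, delta=55, new_sum=22+(55)=77

Answer: A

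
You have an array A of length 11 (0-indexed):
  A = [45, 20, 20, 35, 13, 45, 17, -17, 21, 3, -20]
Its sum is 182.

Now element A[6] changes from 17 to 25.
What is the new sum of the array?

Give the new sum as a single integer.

Old value at index 6: 17
New value at index 6: 25
Delta = 25 - 17 = 8
New sum = old_sum + delta = 182 + (8) = 190

Answer: 190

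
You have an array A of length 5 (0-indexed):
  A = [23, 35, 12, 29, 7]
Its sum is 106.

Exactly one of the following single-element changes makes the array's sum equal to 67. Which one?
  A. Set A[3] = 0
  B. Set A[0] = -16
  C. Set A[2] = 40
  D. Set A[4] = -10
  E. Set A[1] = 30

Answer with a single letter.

Answer: B

Derivation:
Option A: A[3] 29->0, delta=-29, new_sum=106+(-29)=77
Option B: A[0] 23->-16, delta=-39, new_sum=106+(-39)=67 <-- matches target
Option C: A[2] 12->40, delta=28, new_sum=106+(28)=134
Option D: A[4] 7->-10, delta=-17, new_sum=106+(-17)=89
Option E: A[1] 35->30, delta=-5, new_sum=106+(-5)=101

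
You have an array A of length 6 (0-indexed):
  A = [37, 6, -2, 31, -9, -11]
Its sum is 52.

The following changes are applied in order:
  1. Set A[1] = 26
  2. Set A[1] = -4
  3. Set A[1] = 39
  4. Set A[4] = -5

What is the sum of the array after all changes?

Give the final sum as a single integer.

Answer: 89

Derivation:
Initial sum: 52
Change 1: A[1] 6 -> 26, delta = 20, sum = 72
Change 2: A[1] 26 -> -4, delta = -30, sum = 42
Change 3: A[1] -4 -> 39, delta = 43, sum = 85
Change 4: A[4] -9 -> -5, delta = 4, sum = 89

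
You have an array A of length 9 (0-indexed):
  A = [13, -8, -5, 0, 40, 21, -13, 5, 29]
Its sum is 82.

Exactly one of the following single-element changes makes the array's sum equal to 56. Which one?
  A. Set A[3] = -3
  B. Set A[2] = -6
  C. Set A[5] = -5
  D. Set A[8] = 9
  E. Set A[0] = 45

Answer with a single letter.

Option A: A[3] 0->-3, delta=-3, new_sum=82+(-3)=79
Option B: A[2] -5->-6, delta=-1, new_sum=82+(-1)=81
Option C: A[5] 21->-5, delta=-26, new_sum=82+(-26)=56 <-- matches target
Option D: A[8] 29->9, delta=-20, new_sum=82+(-20)=62
Option E: A[0] 13->45, delta=32, new_sum=82+(32)=114

Answer: C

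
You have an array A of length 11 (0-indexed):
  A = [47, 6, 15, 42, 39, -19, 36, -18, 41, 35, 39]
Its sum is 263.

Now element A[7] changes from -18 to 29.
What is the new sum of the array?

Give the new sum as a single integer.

Old value at index 7: -18
New value at index 7: 29
Delta = 29 - -18 = 47
New sum = old_sum + delta = 263 + (47) = 310

Answer: 310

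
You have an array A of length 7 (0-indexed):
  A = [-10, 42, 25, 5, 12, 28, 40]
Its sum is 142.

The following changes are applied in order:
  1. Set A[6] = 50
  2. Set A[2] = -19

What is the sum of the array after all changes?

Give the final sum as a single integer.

Answer: 108

Derivation:
Initial sum: 142
Change 1: A[6] 40 -> 50, delta = 10, sum = 152
Change 2: A[2] 25 -> -19, delta = -44, sum = 108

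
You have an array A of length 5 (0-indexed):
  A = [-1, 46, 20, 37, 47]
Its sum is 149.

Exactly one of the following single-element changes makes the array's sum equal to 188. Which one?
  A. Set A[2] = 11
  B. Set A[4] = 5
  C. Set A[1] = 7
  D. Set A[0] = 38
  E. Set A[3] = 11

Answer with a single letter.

Answer: D

Derivation:
Option A: A[2] 20->11, delta=-9, new_sum=149+(-9)=140
Option B: A[4] 47->5, delta=-42, new_sum=149+(-42)=107
Option C: A[1] 46->7, delta=-39, new_sum=149+(-39)=110
Option D: A[0] -1->38, delta=39, new_sum=149+(39)=188 <-- matches target
Option E: A[3] 37->11, delta=-26, new_sum=149+(-26)=123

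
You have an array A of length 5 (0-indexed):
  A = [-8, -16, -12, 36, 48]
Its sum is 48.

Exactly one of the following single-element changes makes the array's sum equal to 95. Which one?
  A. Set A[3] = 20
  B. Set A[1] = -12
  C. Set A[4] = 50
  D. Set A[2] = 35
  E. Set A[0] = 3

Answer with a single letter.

Answer: D

Derivation:
Option A: A[3] 36->20, delta=-16, new_sum=48+(-16)=32
Option B: A[1] -16->-12, delta=4, new_sum=48+(4)=52
Option C: A[4] 48->50, delta=2, new_sum=48+(2)=50
Option D: A[2] -12->35, delta=47, new_sum=48+(47)=95 <-- matches target
Option E: A[0] -8->3, delta=11, new_sum=48+(11)=59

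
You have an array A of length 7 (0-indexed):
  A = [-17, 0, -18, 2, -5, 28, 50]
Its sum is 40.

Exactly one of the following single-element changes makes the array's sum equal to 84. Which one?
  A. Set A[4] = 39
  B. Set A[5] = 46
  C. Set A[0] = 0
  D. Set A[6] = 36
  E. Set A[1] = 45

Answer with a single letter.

Option A: A[4] -5->39, delta=44, new_sum=40+(44)=84 <-- matches target
Option B: A[5] 28->46, delta=18, new_sum=40+(18)=58
Option C: A[0] -17->0, delta=17, new_sum=40+(17)=57
Option D: A[6] 50->36, delta=-14, new_sum=40+(-14)=26
Option E: A[1] 0->45, delta=45, new_sum=40+(45)=85

Answer: A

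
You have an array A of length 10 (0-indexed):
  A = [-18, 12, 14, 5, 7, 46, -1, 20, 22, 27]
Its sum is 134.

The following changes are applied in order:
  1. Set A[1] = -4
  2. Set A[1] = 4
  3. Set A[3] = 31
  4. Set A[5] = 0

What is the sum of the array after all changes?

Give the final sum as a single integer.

Answer: 106

Derivation:
Initial sum: 134
Change 1: A[1] 12 -> -4, delta = -16, sum = 118
Change 2: A[1] -4 -> 4, delta = 8, sum = 126
Change 3: A[3] 5 -> 31, delta = 26, sum = 152
Change 4: A[5] 46 -> 0, delta = -46, sum = 106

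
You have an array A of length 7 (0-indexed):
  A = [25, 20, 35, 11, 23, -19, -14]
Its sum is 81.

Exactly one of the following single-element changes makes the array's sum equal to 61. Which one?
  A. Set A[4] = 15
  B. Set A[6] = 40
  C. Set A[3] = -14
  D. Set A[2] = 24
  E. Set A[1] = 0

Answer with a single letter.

Answer: E

Derivation:
Option A: A[4] 23->15, delta=-8, new_sum=81+(-8)=73
Option B: A[6] -14->40, delta=54, new_sum=81+(54)=135
Option C: A[3] 11->-14, delta=-25, new_sum=81+(-25)=56
Option D: A[2] 35->24, delta=-11, new_sum=81+(-11)=70
Option E: A[1] 20->0, delta=-20, new_sum=81+(-20)=61 <-- matches target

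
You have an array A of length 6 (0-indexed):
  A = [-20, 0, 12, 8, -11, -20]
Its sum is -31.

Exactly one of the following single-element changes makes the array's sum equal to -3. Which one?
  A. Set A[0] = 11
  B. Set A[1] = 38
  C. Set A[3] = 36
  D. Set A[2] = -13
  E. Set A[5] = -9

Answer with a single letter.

Option A: A[0] -20->11, delta=31, new_sum=-31+(31)=0
Option B: A[1] 0->38, delta=38, new_sum=-31+(38)=7
Option C: A[3] 8->36, delta=28, new_sum=-31+(28)=-3 <-- matches target
Option D: A[2] 12->-13, delta=-25, new_sum=-31+(-25)=-56
Option E: A[5] -20->-9, delta=11, new_sum=-31+(11)=-20

Answer: C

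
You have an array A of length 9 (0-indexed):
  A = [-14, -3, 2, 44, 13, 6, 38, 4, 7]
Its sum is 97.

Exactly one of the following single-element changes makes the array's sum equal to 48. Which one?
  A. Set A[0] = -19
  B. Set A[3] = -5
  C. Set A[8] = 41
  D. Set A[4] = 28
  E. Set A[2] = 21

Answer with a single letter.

Answer: B

Derivation:
Option A: A[0] -14->-19, delta=-5, new_sum=97+(-5)=92
Option B: A[3] 44->-5, delta=-49, new_sum=97+(-49)=48 <-- matches target
Option C: A[8] 7->41, delta=34, new_sum=97+(34)=131
Option D: A[4] 13->28, delta=15, new_sum=97+(15)=112
Option E: A[2] 2->21, delta=19, new_sum=97+(19)=116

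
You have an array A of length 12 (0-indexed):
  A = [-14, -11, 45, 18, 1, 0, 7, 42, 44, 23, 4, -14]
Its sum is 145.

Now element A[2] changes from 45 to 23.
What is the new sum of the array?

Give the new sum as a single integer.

Old value at index 2: 45
New value at index 2: 23
Delta = 23 - 45 = -22
New sum = old_sum + delta = 145 + (-22) = 123

Answer: 123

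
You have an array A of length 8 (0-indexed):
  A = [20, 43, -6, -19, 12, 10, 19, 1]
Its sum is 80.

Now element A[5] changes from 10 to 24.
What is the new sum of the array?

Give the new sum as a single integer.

Answer: 94

Derivation:
Old value at index 5: 10
New value at index 5: 24
Delta = 24 - 10 = 14
New sum = old_sum + delta = 80 + (14) = 94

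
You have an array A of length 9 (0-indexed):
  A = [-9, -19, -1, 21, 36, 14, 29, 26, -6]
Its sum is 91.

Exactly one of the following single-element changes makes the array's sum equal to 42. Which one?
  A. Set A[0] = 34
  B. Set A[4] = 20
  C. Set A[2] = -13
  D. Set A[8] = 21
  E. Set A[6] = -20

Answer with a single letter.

Option A: A[0] -9->34, delta=43, new_sum=91+(43)=134
Option B: A[4] 36->20, delta=-16, new_sum=91+(-16)=75
Option C: A[2] -1->-13, delta=-12, new_sum=91+(-12)=79
Option D: A[8] -6->21, delta=27, new_sum=91+(27)=118
Option E: A[6] 29->-20, delta=-49, new_sum=91+(-49)=42 <-- matches target

Answer: E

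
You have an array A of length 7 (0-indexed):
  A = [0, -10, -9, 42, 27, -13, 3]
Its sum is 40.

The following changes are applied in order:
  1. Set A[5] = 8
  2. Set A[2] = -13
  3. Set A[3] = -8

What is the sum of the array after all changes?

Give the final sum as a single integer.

Initial sum: 40
Change 1: A[5] -13 -> 8, delta = 21, sum = 61
Change 2: A[2] -9 -> -13, delta = -4, sum = 57
Change 3: A[3] 42 -> -8, delta = -50, sum = 7

Answer: 7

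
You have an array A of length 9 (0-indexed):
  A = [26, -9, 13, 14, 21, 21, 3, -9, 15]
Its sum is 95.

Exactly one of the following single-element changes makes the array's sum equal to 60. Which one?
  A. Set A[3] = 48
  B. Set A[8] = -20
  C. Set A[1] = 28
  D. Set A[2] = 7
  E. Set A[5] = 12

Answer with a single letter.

Option A: A[3] 14->48, delta=34, new_sum=95+(34)=129
Option B: A[8] 15->-20, delta=-35, new_sum=95+(-35)=60 <-- matches target
Option C: A[1] -9->28, delta=37, new_sum=95+(37)=132
Option D: A[2] 13->7, delta=-6, new_sum=95+(-6)=89
Option E: A[5] 21->12, delta=-9, new_sum=95+(-9)=86

Answer: B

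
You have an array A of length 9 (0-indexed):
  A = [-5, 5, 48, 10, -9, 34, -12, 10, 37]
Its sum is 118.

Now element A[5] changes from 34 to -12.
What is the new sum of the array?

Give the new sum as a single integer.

Answer: 72

Derivation:
Old value at index 5: 34
New value at index 5: -12
Delta = -12 - 34 = -46
New sum = old_sum + delta = 118 + (-46) = 72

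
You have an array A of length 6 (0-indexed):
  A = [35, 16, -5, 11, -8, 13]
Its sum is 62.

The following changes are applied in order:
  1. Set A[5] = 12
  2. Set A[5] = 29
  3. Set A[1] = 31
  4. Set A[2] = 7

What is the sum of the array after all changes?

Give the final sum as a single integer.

Answer: 105

Derivation:
Initial sum: 62
Change 1: A[5] 13 -> 12, delta = -1, sum = 61
Change 2: A[5] 12 -> 29, delta = 17, sum = 78
Change 3: A[1] 16 -> 31, delta = 15, sum = 93
Change 4: A[2] -5 -> 7, delta = 12, sum = 105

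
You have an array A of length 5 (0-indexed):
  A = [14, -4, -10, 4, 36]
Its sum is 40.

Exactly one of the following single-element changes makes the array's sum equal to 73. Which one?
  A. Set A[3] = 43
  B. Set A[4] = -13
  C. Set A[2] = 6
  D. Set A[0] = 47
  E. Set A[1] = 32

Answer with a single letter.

Option A: A[3] 4->43, delta=39, new_sum=40+(39)=79
Option B: A[4] 36->-13, delta=-49, new_sum=40+(-49)=-9
Option C: A[2] -10->6, delta=16, new_sum=40+(16)=56
Option D: A[0] 14->47, delta=33, new_sum=40+(33)=73 <-- matches target
Option E: A[1] -4->32, delta=36, new_sum=40+(36)=76

Answer: D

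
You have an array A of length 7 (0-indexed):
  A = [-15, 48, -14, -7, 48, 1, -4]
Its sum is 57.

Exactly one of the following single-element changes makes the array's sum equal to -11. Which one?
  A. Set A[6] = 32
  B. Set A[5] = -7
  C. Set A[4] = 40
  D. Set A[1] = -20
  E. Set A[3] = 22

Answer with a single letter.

Option A: A[6] -4->32, delta=36, new_sum=57+(36)=93
Option B: A[5] 1->-7, delta=-8, new_sum=57+(-8)=49
Option C: A[4] 48->40, delta=-8, new_sum=57+(-8)=49
Option D: A[1] 48->-20, delta=-68, new_sum=57+(-68)=-11 <-- matches target
Option E: A[3] -7->22, delta=29, new_sum=57+(29)=86

Answer: D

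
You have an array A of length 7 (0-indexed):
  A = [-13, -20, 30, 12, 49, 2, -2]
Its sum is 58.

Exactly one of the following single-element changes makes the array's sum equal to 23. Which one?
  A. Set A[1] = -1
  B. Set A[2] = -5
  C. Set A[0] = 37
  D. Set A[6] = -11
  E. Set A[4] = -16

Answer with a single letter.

Answer: B

Derivation:
Option A: A[1] -20->-1, delta=19, new_sum=58+(19)=77
Option B: A[2] 30->-5, delta=-35, new_sum=58+(-35)=23 <-- matches target
Option C: A[0] -13->37, delta=50, new_sum=58+(50)=108
Option D: A[6] -2->-11, delta=-9, new_sum=58+(-9)=49
Option E: A[4] 49->-16, delta=-65, new_sum=58+(-65)=-7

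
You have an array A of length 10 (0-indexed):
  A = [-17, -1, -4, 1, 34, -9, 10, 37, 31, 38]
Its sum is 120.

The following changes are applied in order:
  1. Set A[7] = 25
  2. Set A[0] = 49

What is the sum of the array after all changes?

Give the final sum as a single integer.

Initial sum: 120
Change 1: A[7] 37 -> 25, delta = -12, sum = 108
Change 2: A[0] -17 -> 49, delta = 66, sum = 174

Answer: 174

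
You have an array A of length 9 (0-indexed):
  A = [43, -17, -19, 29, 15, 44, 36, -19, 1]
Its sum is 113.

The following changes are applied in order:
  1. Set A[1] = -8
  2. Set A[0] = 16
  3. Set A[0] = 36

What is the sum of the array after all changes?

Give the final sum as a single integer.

Answer: 115

Derivation:
Initial sum: 113
Change 1: A[1] -17 -> -8, delta = 9, sum = 122
Change 2: A[0] 43 -> 16, delta = -27, sum = 95
Change 3: A[0] 16 -> 36, delta = 20, sum = 115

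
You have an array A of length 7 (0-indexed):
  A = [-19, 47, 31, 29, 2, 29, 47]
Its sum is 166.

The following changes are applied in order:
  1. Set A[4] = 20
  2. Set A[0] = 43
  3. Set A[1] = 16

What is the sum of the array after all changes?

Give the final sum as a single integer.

Initial sum: 166
Change 1: A[4] 2 -> 20, delta = 18, sum = 184
Change 2: A[0] -19 -> 43, delta = 62, sum = 246
Change 3: A[1] 47 -> 16, delta = -31, sum = 215

Answer: 215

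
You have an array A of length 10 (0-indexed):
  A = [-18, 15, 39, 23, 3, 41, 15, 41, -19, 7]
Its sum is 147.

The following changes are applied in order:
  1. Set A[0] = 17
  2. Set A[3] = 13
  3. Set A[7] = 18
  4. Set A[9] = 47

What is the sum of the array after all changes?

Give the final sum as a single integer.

Answer: 189

Derivation:
Initial sum: 147
Change 1: A[0] -18 -> 17, delta = 35, sum = 182
Change 2: A[3] 23 -> 13, delta = -10, sum = 172
Change 3: A[7] 41 -> 18, delta = -23, sum = 149
Change 4: A[9] 7 -> 47, delta = 40, sum = 189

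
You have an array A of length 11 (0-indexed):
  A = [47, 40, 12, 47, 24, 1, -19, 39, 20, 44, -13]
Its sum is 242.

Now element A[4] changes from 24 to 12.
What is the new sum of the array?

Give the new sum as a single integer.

Old value at index 4: 24
New value at index 4: 12
Delta = 12 - 24 = -12
New sum = old_sum + delta = 242 + (-12) = 230

Answer: 230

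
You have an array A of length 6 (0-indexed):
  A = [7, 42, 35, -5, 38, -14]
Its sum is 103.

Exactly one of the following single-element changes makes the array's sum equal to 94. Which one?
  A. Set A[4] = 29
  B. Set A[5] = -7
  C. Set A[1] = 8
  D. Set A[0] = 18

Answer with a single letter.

Option A: A[4] 38->29, delta=-9, new_sum=103+(-9)=94 <-- matches target
Option B: A[5] -14->-7, delta=7, new_sum=103+(7)=110
Option C: A[1] 42->8, delta=-34, new_sum=103+(-34)=69
Option D: A[0] 7->18, delta=11, new_sum=103+(11)=114

Answer: A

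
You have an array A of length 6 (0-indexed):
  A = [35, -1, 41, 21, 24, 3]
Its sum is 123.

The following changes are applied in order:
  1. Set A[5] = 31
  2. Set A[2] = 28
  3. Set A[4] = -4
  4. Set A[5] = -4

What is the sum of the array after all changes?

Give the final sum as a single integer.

Answer: 75

Derivation:
Initial sum: 123
Change 1: A[5] 3 -> 31, delta = 28, sum = 151
Change 2: A[2] 41 -> 28, delta = -13, sum = 138
Change 3: A[4] 24 -> -4, delta = -28, sum = 110
Change 4: A[5] 31 -> -4, delta = -35, sum = 75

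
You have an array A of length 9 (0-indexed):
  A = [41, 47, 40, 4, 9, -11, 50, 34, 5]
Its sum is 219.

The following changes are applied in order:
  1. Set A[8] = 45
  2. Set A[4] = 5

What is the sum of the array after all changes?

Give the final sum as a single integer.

Initial sum: 219
Change 1: A[8] 5 -> 45, delta = 40, sum = 259
Change 2: A[4] 9 -> 5, delta = -4, sum = 255

Answer: 255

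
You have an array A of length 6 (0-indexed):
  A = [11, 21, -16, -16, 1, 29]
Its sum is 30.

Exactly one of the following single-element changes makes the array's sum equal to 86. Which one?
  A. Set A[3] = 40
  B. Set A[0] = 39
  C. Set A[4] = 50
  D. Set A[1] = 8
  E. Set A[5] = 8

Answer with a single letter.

Answer: A

Derivation:
Option A: A[3] -16->40, delta=56, new_sum=30+(56)=86 <-- matches target
Option B: A[0] 11->39, delta=28, new_sum=30+(28)=58
Option C: A[4] 1->50, delta=49, new_sum=30+(49)=79
Option D: A[1] 21->8, delta=-13, new_sum=30+(-13)=17
Option E: A[5] 29->8, delta=-21, new_sum=30+(-21)=9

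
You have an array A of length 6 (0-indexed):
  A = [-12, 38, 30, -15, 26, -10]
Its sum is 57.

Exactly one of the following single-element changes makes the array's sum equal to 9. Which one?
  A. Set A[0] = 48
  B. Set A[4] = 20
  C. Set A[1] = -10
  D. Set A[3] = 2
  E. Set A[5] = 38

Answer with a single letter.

Option A: A[0] -12->48, delta=60, new_sum=57+(60)=117
Option B: A[4] 26->20, delta=-6, new_sum=57+(-6)=51
Option C: A[1] 38->-10, delta=-48, new_sum=57+(-48)=9 <-- matches target
Option D: A[3] -15->2, delta=17, new_sum=57+(17)=74
Option E: A[5] -10->38, delta=48, new_sum=57+(48)=105

Answer: C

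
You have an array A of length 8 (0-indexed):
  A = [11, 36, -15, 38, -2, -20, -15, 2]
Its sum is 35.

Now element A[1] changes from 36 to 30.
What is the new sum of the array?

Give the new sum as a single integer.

Old value at index 1: 36
New value at index 1: 30
Delta = 30 - 36 = -6
New sum = old_sum + delta = 35 + (-6) = 29

Answer: 29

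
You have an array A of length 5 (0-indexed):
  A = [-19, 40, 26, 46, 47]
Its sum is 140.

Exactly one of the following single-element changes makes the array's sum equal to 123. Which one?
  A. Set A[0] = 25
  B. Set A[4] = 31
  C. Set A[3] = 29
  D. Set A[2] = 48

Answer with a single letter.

Answer: C

Derivation:
Option A: A[0] -19->25, delta=44, new_sum=140+(44)=184
Option B: A[4] 47->31, delta=-16, new_sum=140+(-16)=124
Option C: A[3] 46->29, delta=-17, new_sum=140+(-17)=123 <-- matches target
Option D: A[2] 26->48, delta=22, new_sum=140+(22)=162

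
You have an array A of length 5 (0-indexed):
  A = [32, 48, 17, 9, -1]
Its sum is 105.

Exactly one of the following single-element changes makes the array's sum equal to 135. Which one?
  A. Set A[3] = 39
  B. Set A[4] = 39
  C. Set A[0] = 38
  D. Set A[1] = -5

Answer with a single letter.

Option A: A[3] 9->39, delta=30, new_sum=105+(30)=135 <-- matches target
Option B: A[4] -1->39, delta=40, new_sum=105+(40)=145
Option C: A[0] 32->38, delta=6, new_sum=105+(6)=111
Option D: A[1] 48->-5, delta=-53, new_sum=105+(-53)=52

Answer: A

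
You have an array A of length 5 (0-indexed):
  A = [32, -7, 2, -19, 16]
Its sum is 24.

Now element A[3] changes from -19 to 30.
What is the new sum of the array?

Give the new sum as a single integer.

Old value at index 3: -19
New value at index 3: 30
Delta = 30 - -19 = 49
New sum = old_sum + delta = 24 + (49) = 73

Answer: 73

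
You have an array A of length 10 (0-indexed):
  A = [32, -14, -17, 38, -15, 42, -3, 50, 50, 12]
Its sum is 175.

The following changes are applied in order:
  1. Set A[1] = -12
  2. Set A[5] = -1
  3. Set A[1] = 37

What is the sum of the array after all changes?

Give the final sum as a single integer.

Answer: 183

Derivation:
Initial sum: 175
Change 1: A[1] -14 -> -12, delta = 2, sum = 177
Change 2: A[5] 42 -> -1, delta = -43, sum = 134
Change 3: A[1] -12 -> 37, delta = 49, sum = 183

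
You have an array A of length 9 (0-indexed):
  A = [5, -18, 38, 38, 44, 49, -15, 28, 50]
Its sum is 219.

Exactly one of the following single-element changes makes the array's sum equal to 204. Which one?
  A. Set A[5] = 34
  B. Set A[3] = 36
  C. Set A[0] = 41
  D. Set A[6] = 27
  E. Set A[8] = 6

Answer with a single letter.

Option A: A[5] 49->34, delta=-15, new_sum=219+(-15)=204 <-- matches target
Option B: A[3] 38->36, delta=-2, new_sum=219+(-2)=217
Option C: A[0] 5->41, delta=36, new_sum=219+(36)=255
Option D: A[6] -15->27, delta=42, new_sum=219+(42)=261
Option E: A[8] 50->6, delta=-44, new_sum=219+(-44)=175

Answer: A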